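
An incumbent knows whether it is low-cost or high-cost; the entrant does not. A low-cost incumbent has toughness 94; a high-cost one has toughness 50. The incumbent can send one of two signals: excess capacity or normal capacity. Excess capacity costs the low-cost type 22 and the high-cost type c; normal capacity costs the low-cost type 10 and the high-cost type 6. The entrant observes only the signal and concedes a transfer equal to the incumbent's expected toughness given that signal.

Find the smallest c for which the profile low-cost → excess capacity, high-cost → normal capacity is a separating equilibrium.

Under separation: excess capacity → low-cost (pays 94); normal capacity → high-cost (pays 50).
Low-cost: 94 − 22 = 72 ≥ 50 − 10 = 40. Holds regardless of c. ✓
High-cost: 50 − 6 ≥ 94 − c, so c ≥ 94 − 44 = 50.

50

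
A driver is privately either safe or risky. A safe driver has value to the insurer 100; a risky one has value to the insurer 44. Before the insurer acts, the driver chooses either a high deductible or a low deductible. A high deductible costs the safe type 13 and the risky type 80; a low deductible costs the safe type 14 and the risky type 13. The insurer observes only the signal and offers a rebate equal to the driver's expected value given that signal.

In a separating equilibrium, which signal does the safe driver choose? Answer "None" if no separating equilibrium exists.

high deductible

Try safe → high deductible, risky → low deductible:
  Under separation the insurer infers type exactly: high deductible → safe (pays 100), low deductible → risky (pays 44).
  Safe: high deductible gives 100 − 13 = 87; low deductible gives 44 − 14 = 30. No deviation. ✓
  Risky: low deductible gives 44 − 13 = 31; high deductible gives 100 − 80 = 20. No deviation. ✓
Both hold — the safe type sends high deductible.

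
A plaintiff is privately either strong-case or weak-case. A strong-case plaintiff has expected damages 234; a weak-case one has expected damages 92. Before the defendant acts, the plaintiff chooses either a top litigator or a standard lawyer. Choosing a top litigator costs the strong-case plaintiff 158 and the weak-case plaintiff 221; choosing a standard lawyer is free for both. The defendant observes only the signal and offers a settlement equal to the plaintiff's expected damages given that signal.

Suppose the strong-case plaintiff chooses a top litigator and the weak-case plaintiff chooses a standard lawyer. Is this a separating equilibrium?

No

If types separate, top litigator earns payment 234 and standard lawyer earns 92.
Strong-case: top litigator gives 234 − 158 = 76; standard lawyer gives 92 − 0 = 92. Would deviate. ✗
Weak-case: standard lawyer gives 92 − 0 = 92; top litigator gives 234 − 221 = 13. No deviation. ✓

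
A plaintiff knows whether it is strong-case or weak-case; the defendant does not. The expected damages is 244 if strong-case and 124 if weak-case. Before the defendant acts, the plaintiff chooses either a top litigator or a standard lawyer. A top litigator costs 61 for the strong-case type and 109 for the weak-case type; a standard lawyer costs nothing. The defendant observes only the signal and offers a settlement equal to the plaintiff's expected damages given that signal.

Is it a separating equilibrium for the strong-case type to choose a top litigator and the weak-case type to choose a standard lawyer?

No

If types separate, top litigator earns payment 244 and standard lawyer earns 124.
Strong-case: top litigator gives 244 − 61 = 183; standard lawyer gives 124 − 0 = 124. No deviation. ✓
Weak-case: standard lawyer gives 124 − 0 = 124; top litigator gives 244 − 109 = 135. Would deviate. ✗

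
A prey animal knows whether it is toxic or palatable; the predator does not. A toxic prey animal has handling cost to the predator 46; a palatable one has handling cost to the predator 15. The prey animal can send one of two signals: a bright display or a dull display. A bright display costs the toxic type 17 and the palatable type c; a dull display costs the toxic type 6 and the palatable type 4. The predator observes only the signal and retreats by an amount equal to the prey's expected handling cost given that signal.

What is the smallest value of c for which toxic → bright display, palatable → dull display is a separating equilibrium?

Under separation: bright display → toxic (pays 46); dull display → palatable (pays 15).
Toxic: 46 − 17 = 29 ≥ 15 − 6 = 9. Holds regardless of c. ✓
Palatable: 15 − 4 ≥ 46 − c, so c ≥ 46 − 11 = 35.

35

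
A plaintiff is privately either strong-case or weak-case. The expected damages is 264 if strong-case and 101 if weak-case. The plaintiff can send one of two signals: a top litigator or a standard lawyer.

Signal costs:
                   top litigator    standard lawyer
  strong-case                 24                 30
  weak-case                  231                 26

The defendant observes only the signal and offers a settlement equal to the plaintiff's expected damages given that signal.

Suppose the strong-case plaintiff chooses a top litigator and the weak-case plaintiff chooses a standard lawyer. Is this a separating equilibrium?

If types separate, top litigator earns payment 264 and standard lawyer earns 101.
Strong-case: top litigator gives 264 − 24 = 240; standard lawyer gives 101 − 30 = 71. No deviation. ✓
Weak-case: standard lawyer gives 101 − 26 = 75; top litigator gives 264 − 231 = 33. No deviation. ✓
Neither type gains from mimicking the other.

Yes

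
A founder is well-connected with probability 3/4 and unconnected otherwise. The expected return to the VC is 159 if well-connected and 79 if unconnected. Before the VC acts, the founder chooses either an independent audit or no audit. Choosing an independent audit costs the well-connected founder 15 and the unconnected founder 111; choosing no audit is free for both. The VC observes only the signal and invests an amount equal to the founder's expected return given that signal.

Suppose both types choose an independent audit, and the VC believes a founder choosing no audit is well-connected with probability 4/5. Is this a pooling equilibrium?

No

At the pooled signal (audit) the VC holds the prior 3/4 and pays 3/4·159 + 1/4·79 = 139. Off-path (no audit) belief 4/5 gives 4/5·159 + 1/5·79 = 143.
Well-connected: audit gives 139 − 15 = 124; no audit gives 143 − 0 = 143. Deviates. ✗
Unconnected: audit gives 139 − 111 = 28; no audit gives 143 − 0 = 143. Deviates. ✗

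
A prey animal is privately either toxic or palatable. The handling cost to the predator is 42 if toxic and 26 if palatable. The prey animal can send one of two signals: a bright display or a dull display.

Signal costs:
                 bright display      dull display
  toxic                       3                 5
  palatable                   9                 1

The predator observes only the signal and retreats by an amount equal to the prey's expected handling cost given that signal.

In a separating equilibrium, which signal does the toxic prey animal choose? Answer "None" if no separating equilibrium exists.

Try toxic → bright display, palatable → dull display:
  Under separation the predator infers type exactly: bright display → toxic (pays 42), dull display → palatable (pays 26).
  Toxic: bright display gives 42 − 3 = 39; dull display gives 26 − 5 = 21. No deviation. ✓
  Palatable: dull display gives 26 − 1 = 25; bright display gives 42 − 9 = 33. Would deviate. ✗
Try toxic → dull display, palatable → bright display:
  Under separation the predator infers type exactly: dull display → toxic (pays 42), bright display → palatable (pays 26).
  Toxic: dull display gives 42 − 5 = 37; bright display gives 26 − 3 = 23. No deviation. ✓
  Palatable: bright display gives 26 − 9 = 17; dull display gives 42 − 1 = 41. Would deviate. ✗
Neither assignment is incentive-compatible.

None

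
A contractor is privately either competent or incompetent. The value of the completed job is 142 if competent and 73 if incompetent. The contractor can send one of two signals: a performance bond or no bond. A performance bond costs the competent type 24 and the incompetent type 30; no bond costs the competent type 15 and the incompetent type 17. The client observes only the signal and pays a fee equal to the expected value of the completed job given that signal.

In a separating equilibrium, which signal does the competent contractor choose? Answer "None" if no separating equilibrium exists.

None

Try competent → bond, incompetent → no bond:
  If types separate, bond earns payment 142 and no bond earns 73.
  Competent: bond gives 142 − 24 = 118; no bond gives 73 − 15 = 58. No deviation. ✓
  Incompetent: no bond gives 73 − 17 = 56; bond gives 142 − 30 = 112. Would deviate. ✗
Try competent → no bond, incompetent → bond:
  If types separate, no bond earns payment 142 and bond earns 73.
  Competent: no bond gives 142 − 15 = 127; bond gives 73 − 24 = 49. No deviation. ✓
  Incompetent: bond gives 73 − 30 = 43; no bond gives 142 − 17 = 125. Would deviate. ✗
Neither assignment is incentive-compatible.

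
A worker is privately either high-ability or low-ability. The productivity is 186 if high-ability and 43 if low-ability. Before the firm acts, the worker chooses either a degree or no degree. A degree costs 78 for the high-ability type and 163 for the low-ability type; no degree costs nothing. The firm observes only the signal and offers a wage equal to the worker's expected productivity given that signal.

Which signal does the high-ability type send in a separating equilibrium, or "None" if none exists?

degree

Try high-ability → degree, low-ability → no degree:
  Under separation the firm infers type exactly: degree → high-ability (pays 186), no degree → low-ability (pays 43).
  High-ability: degree gives 186 − 78 = 108; no degree gives 43 − 0 = 43. No deviation. ✓
  Low-ability: no degree gives 43 − 0 = 43; degree gives 186 − 163 = 23. No deviation. ✓
Both hold — the high-ability type sends degree.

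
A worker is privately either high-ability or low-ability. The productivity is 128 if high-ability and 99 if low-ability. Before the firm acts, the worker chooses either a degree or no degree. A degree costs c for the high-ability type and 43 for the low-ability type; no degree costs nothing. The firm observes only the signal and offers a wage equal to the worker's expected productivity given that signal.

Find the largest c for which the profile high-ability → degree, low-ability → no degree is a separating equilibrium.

29

Under separation: degree → high-ability (pays 128); no degree → low-ability (pays 99).
Low-ability: 99 − 0 = 99 ≥ 128 − 43 = 85. Holds regardless of c. ✓
High-ability: 128 − c ≥ 99 − 0, so c ≤ 128 − 99 = 29.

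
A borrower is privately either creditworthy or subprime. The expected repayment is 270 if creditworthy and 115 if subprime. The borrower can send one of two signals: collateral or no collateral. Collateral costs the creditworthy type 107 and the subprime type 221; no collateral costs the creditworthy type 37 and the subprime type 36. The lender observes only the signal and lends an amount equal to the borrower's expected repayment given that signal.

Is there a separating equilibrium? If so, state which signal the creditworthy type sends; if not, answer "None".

collateral

Try creditworthy → collateral, subprime → no collateral:
  If types separate, collateral earns payment 270 and no collateral earns 115.
  Creditworthy: collateral gives 270 − 107 = 163; no collateral gives 115 − 37 = 78. No deviation. ✓
  Subprime: no collateral gives 115 − 36 = 79; collateral gives 270 − 221 = 49. No deviation. ✓
Both hold — the creditworthy type sends collateral.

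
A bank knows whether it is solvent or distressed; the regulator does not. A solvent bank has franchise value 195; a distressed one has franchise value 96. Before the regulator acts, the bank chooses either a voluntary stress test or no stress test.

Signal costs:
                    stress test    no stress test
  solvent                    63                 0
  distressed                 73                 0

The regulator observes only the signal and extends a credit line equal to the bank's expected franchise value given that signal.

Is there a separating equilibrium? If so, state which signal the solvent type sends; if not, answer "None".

Try solvent → stress test, distressed → no stress test:
  If types separate, stress test earns payment 195 and no stress test earns 96.
  Solvent: stress test gives 195 − 63 = 132; no stress test gives 96 − 0 = 96. No deviation. ✓
  Distressed: no stress test gives 96 − 0 = 96; stress test gives 195 − 73 = 122. Would deviate. ✗
Try solvent → no stress test, distressed → stress test:
  If types separate, no stress test earns payment 195 and stress test earns 96.
  Solvent: no stress test gives 195 − 0 = 195; stress test gives 96 − 63 = 33. No deviation. ✓
  Distressed: stress test gives 96 − 73 = 23; no stress test gives 195 − 0 = 195. Would deviate. ✗
Neither assignment is incentive-compatible.

None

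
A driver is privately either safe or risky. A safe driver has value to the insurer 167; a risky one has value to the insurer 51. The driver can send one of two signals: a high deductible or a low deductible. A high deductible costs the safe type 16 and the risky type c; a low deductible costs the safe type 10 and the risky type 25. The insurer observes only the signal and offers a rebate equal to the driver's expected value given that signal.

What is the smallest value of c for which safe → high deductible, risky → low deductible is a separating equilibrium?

141

Under separation: high deductible → safe (pays 167); low deductible → risky (pays 51).
Safe: 167 − 16 = 151 ≥ 51 − 10 = 41. Holds regardless of c. ✓
Risky: 51 − 25 ≥ 167 − c, so c ≥ 167 − 26 = 141.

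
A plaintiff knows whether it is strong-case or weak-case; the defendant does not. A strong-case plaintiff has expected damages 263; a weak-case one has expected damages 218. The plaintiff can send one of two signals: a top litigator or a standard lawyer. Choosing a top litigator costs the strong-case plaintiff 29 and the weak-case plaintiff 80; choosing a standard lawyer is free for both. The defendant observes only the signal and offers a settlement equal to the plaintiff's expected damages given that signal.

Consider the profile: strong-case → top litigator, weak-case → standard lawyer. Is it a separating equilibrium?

Yes

Under separation the defendant infers type exactly: top litigator → strong-case (pays 263), standard lawyer → weak-case (pays 218).
Strong-case: top litigator gives 263 − 29 = 234; standard lawyer gives 218 − 0 = 218. No deviation. ✓
Weak-case: standard lawyer gives 218 − 0 = 218; top litigator gives 263 − 80 = 183. No deviation. ✓
Neither type gains from mimicking the other.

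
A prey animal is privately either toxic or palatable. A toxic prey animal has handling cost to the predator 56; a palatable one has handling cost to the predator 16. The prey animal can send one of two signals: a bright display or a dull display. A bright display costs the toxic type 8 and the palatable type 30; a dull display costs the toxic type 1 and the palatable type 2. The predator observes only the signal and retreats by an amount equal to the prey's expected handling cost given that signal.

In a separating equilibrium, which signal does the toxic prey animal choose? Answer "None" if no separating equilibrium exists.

Try toxic → bright display, palatable → dull display:
  Under separation the predator infers type exactly: bright display → toxic (pays 56), dull display → palatable (pays 16).
  Toxic: bright display gives 56 − 8 = 48; dull display gives 16 − 1 = 15. No deviation. ✓
  Palatable: dull display gives 16 − 2 = 14; bright display gives 56 − 30 = 26. Would deviate. ✗
Try toxic → dull display, palatable → bright display:
  Under separation the predator infers type exactly: dull display → toxic (pays 56), bright display → palatable (pays 16).
  Toxic: dull display gives 56 − 1 = 55; bright display gives 16 − 8 = 8. No deviation. ✓
  Palatable: bright display gives 16 − 30 = -14; dull display gives 56 − 2 = 54. Would deviate. ✗
Neither assignment is incentive-compatible.

None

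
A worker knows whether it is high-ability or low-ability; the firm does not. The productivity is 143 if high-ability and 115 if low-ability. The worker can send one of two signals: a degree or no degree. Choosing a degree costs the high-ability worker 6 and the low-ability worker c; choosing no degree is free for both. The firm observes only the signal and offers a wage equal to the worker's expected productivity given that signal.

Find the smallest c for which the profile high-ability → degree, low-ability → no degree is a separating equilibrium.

Under separation: degree → high-ability (pays 143); no degree → low-ability (pays 115).
High-ability: 143 − 6 = 137 ≥ 115 − 0 = 115. Holds regardless of c. ✓
Low-ability: 115 − 0 ≥ 143 − c, so c ≥ 143 − 115 = 28.

28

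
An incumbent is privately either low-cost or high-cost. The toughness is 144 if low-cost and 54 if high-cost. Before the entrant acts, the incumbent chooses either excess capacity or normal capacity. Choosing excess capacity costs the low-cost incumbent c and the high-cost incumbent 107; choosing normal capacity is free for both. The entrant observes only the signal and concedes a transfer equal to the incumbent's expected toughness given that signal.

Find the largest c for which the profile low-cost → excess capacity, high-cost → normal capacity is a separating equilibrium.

Under separation: excess capacity → low-cost (pays 144); normal capacity → high-cost (pays 54).
High-cost: 54 − 0 = 54 ≥ 144 − 107 = 37. Holds regardless of c. ✓
Low-cost: 144 − c ≥ 54 − 0, so c ≤ 144 − 54 = 90.

90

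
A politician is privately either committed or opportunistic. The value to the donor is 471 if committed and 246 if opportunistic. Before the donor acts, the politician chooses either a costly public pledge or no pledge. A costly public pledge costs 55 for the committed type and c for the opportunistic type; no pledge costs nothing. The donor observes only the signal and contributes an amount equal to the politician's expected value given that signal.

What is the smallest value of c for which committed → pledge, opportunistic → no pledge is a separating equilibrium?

225

Under separation: pledge → committed (pays 471); no pledge → opportunistic (pays 246).
Committed: 471 − 55 = 416 ≥ 246 − 0 = 246. Holds regardless of c. ✓
Opportunistic: 246 − 0 ≥ 471 − c, so c ≥ 471 − 246 = 225.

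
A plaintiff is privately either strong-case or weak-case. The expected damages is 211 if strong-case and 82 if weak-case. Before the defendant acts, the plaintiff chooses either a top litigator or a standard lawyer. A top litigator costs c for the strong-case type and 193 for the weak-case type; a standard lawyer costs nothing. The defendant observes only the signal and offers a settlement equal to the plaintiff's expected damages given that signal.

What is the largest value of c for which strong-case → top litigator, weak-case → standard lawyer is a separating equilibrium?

129

Under separation: top litigator → strong-case (pays 211); standard lawyer → weak-case (pays 82).
Weak-case: 82 − 0 = 82 ≥ 211 − 193 = 18. Holds regardless of c. ✓
Strong-case: 211 − c ≥ 82 − 0, so c ≤ 211 − 82 = 129.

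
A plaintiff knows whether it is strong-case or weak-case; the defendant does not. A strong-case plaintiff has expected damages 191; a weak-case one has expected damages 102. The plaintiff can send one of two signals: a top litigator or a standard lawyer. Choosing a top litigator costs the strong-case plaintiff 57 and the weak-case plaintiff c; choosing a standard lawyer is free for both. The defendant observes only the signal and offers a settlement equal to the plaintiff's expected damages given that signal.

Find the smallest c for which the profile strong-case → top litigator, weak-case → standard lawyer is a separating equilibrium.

Under separation: top litigator → strong-case (pays 191); standard lawyer → weak-case (pays 102).
Strong-case: 191 − 57 = 134 ≥ 102 − 0 = 102. Holds regardless of c. ✓
Weak-case: 102 − 0 ≥ 191 − c, so c ≥ 191 − 102 = 89.

89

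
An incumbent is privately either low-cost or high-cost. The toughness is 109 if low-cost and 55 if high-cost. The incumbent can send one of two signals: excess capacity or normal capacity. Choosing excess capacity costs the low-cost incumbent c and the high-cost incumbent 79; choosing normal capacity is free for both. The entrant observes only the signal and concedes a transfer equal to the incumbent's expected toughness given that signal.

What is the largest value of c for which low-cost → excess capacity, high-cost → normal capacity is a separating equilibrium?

54

Under separation: excess capacity → low-cost (pays 109); normal capacity → high-cost (pays 55).
High-cost: 55 − 0 = 55 ≥ 109 − 79 = 30. Holds regardless of c. ✓
Low-cost: 109 − c ≥ 55 − 0, so c ≤ 109 − 55 = 54.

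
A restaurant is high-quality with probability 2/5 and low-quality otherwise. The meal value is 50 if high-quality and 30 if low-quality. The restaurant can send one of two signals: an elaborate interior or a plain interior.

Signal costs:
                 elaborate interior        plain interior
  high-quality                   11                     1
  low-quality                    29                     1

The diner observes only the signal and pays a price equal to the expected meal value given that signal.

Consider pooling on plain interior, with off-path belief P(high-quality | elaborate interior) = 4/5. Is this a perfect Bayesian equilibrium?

At the pooled signal (plain interior) the diner holds the prior 2/5 and pays 2/5·50 + 3/5·30 = 38. Off-path (elaborate interior) belief 4/5 gives 4/5·50 + 1/5·30 = 46.
High-quality: plain interior gives 38 − 1 = 37; elaborate interior gives 46 − 11 = 35. Stays. ✓
Low-quality: plain interior gives 38 − 1 = 37; elaborate interior gives 46 − 29 = 17. Stays. ✓

Yes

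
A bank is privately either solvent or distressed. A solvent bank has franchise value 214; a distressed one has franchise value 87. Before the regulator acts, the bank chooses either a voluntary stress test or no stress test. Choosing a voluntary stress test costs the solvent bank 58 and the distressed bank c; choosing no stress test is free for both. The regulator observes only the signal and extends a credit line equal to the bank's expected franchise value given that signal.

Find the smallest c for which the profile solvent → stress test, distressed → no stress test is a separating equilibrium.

Under separation: stress test → solvent (pays 214); no stress test → distressed (pays 87).
Solvent: 214 − 58 = 156 ≥ 87 − 0 = 87. Holds regardless of c. ✓
Distressed: 87 − 0 ≥ 214 − c, so c ≥ 214 − 87 = 127.

127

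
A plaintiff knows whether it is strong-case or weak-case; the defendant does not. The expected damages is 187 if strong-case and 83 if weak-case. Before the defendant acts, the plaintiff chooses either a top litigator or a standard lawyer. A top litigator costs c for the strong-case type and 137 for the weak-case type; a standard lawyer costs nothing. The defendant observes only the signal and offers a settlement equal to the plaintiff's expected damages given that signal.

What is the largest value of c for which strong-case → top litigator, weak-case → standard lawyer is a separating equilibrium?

Under separation: top litigator → strong-case (pays 187); standard lawyer → weak-case (pays 83).
Weak-case: 83 − 0 = 83 ≥ 187 − 137 = 50. Holds regardless of c. ✓
Strong-case: 187 − c ≥ 83 − 0, so c ≤ 187 − 83 = 104.

104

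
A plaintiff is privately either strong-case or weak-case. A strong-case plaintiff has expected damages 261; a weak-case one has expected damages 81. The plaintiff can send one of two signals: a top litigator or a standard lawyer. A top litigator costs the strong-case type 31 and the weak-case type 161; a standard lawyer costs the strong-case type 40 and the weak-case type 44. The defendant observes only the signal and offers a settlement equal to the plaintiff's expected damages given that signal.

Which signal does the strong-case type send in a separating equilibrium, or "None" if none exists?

Try strong-case → top litigator, weak-case → standard lawyer:
  If types separate, top litigator earns payment 261 and standard lawyer earns 81.
  Strong-case: top litigator gives 261 − 31 = 230; standard lawyer gives 81 − 40 = 41. No deviation. ✓
  Weak-case: standard lawyer gives 81 − 44 = 37; top litigator gives 261 − 161 = 100. Would deviate. ✗
Try strong-case → standard lawyer, weak-case → top litigator:
  If types separate, standard lawyer earns payment 261 and top litigator earns 81.
  Strong-case: standard lawyer gives 261 − 40 = 221; top litigator gives 81 − 31 = 50. No deviation. ✓
  Weak-case: top litigator gives 81 − 161 = -80; standard lawyer gives 261 − 44 = 217. Would deviate. ✗
Neither assignment is incentive-compatible.

None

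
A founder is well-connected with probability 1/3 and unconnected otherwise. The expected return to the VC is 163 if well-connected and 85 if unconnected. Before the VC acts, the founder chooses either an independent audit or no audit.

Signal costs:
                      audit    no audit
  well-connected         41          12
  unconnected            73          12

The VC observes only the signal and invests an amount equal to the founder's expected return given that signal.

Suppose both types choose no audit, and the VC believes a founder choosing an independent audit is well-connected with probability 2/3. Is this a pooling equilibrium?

Yes

On the equilibrium path (no audit) the VC holds the prior 1/3 and pays 1/3·163 + 2/3·85 = 111. Off-path (audit) belief 2/3 gives 2/3·163 + 1/3·85 = 137.
Well-connected: no audit gives 111 − 12 = 99; audit gives 137 − 41 = 96. Stays. ✓
Unconnected: no audit gives 111 − 12 = 99; audit gives 137 − 73 = 64. Stays. ✓
Beliefs are Bayes-consistent on-path and both types best-respond.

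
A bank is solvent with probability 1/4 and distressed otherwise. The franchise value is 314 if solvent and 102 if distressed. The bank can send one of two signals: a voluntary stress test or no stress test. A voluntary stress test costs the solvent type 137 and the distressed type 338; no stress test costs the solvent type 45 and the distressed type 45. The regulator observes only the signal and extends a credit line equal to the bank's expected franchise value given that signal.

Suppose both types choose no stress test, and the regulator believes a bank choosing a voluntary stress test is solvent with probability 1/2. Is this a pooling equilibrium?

Yes

At the pooled signal (no stress test) the regulator holds the prior 1/4 and pays 1/4·314 + 3/4·102 = 155. Off-path (stress test) belief 1/2 gives 1/2·314 + 1/2·102 = 208.
Solvent: no stress test gives 155 − 45 = 110; stress test gives 208 − 137 = 71. Stays. ✓
Distressed: no stress test gives 155 − 45 = 110; stress test gives 208 − 338 = -130. Stays. ✓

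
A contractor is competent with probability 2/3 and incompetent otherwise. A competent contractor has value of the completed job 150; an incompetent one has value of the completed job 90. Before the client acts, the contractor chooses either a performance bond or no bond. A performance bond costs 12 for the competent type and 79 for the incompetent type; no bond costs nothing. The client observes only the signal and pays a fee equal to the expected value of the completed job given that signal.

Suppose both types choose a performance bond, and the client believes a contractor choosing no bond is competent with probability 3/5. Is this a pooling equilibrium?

No

At the pooled signal (bond) the client holds the prior 2/3 and pays 2/3·150 + 1/3·90 = 130. Off-path (no bond) belief 3/5 gives 3/5·150 + 2/5·90 = 126.
Competent: bond gives 130 − 12 = 118; no bond gives 126 − 0 = 126. Deviates. ✗
Incompetent: bond gives 130 − 79 = 51; no bond gives 126 − 0 = 126. Deviates. ✗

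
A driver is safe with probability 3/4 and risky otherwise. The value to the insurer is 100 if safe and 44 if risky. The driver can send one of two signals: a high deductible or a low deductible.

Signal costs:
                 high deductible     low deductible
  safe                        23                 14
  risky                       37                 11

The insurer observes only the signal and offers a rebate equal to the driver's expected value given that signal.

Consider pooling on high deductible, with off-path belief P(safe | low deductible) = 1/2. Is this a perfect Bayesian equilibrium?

No

At the pooled signal (high deductible) the insurer holds the prior 3/4 and pays 3/4·100 + 1/4·44 = 86. Off-path (low deductible) belief 1/2 gives 1/2·100 + 1/2·44 = 72.
Safe: high deductible gives 86 − 23 = 63; low deductible gives 72 − 14 = 58. Stays. ✓
Risky: high deductible gives 86 − 37 = 49; low deductible gives 72 − 11 = 61. Deviates. ✗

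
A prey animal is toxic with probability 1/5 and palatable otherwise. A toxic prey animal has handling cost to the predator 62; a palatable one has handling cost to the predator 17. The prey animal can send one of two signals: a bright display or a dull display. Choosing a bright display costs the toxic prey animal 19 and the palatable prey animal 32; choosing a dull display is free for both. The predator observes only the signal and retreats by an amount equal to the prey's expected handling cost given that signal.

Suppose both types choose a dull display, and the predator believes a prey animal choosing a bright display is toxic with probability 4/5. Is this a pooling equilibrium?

At the pooled signal (dull display) the predator holds the prior 1/5 and pays 1/5·62 + 4/5·17 = 26. Off-path (bright display) belief 4/5 gives 4/5·62 + 1/5·17 = 53.
Toxic: dull display gives 26 − 0 = 26; bright display gives 53 − 19 = 34. Deviates. ✗
Palatable: dull display gives 26 − 0 = 26; bright display gives 53 − 32 = 21. Stays. ✓

No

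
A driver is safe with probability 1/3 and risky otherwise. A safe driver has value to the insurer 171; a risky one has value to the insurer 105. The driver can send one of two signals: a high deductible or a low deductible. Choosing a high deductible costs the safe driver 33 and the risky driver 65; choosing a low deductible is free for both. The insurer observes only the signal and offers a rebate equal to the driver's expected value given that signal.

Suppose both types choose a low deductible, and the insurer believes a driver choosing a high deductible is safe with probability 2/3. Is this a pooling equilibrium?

On the equilibrium path (low deductible) the insurer holds the prior 1/3 and pays 1/3·171 + 2/3·105 = 127. Off-path (high deductible) belief 2/3 gives 2/3·171 + 1/3·105 = 149.
Safe: low deductible gives 127 − 0 = 127; high deductible gives 149 − 33 = 116. Stays. ✓
Risky: low deductible gives 127 − 0 = 127; high deductible gives 149 − 65 = 84. Stays. ✓
Beliefs are Bayes-consistent on-path and both types best-respond.

Yes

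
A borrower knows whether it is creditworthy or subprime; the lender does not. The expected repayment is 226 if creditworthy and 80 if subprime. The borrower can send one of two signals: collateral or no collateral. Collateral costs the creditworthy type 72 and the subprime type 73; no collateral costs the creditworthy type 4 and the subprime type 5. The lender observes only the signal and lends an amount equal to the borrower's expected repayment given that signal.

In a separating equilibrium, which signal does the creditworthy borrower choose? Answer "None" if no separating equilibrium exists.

Try creditworthy → collateral, subprime → no collateral:
  Under separation the lender infers type exactly: collateral → creditworthy (pays 226), no collateral → subprime (pays 80).
  Creditworthy: collateral gives 226 − 72 = 154; no collateral gives 80 − 4 = 76. No deviation. ✓
  Subprime: no collateral gives 80 − 5 = 75; collateral gives 226 − 73 = 153. Would deviate. ✗
Try creditworthy → no collateral, subprime → collateral:
  Under separation the lender infers type exactly: no collateral → creditworthy (pays 226), collateral → subprime (pays 80).
  Creditworthy: no collateral gives 226 − 4 = 222; collateral gives 80 − 72 = 8. No deviation. ✓
  Subprime: collateral gives 80 − 73 = 7; no collateral gives 226 − 5 = 221. Would deviate. ✗
Neither assignment is incentive-compatible.

None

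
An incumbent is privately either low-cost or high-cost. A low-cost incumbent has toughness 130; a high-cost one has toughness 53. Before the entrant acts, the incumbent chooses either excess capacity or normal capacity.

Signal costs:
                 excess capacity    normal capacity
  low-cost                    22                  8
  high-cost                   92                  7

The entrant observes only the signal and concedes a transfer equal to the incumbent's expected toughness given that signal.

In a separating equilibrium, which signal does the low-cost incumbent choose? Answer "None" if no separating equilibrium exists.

excess capacity

Try low-cost → excess capacity, high-cost → normal capacity:
  Under separation the entrant infers type exactly: excess capacity → low-cost (pays 130), normal capacity → high-cost (pays 53).
  Low-cost: excess capacity gives 130 − 22 = 108; normal capacity gives 53 − 8 = 45. No deviation. ✓
  High-cost: normal capacity gives 53 − 7 = 46; excess capacity gives 130 − 92 = 38. No deviation. ✓
Both hold — the low-cost type sends excess capacity.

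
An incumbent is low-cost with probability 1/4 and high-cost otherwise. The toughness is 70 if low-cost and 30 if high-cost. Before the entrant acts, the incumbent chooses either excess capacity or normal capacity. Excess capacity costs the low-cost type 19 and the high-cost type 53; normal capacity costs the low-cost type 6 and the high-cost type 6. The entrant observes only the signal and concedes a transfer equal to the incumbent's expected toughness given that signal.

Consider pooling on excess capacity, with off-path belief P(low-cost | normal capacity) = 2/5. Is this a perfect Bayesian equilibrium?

No

On the equilibrium path (excess capacity) the entrant holds the prior 1/4 and pays 1/4·70 + 3/4·30 = 40. Off-path (normal capacity) belief 2/5 gives 2/5·70 + 3/5·30 = 46.
Low-cost: excess capacity gives 40 − 19 = 21; normal capacity gives 46 − 6 = 40. Deviates. ✗
High-cost: excess capacity gives 40 − 53 = -13; normal capacity gives 46 − 6 = 40. Deviates. ✗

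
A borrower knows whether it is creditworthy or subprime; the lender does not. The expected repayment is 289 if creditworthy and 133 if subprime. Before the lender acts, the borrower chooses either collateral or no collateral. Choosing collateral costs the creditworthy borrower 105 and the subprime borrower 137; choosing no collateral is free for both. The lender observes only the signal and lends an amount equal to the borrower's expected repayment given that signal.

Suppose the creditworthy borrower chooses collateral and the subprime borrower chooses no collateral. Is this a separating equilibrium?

Under separation the lender infers type exactly: collateral → creditworthy (pays 289), no collateral → subprime (pays 133).
Creditworthy: collateral gives 289 − 105 = 184; no collateral gives 133 − 0 = 133. No deviation. ✓
Subprime: no collateral gives 133 − 0 = 133; collateral gives 289 − 137 = 152. Would deviate. ✗

No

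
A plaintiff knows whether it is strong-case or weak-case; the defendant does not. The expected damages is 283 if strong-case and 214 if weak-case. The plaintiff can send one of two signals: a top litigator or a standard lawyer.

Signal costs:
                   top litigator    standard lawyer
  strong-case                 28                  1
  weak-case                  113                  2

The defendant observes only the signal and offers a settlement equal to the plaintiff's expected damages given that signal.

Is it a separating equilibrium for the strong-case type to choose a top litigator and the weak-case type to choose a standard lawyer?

If types separate, top litigator earns payment 283 and standard lawyer earns 214.
Strong-case: top litigator gives 283 − 28 = 255; standard lawyer gives 214 − 1 = 213. No deviation. ✓
Weak-case: standard lawyer gives 214 − 2 = 212; top litigator gives 283 − 113 = 170. No deviation. ✓
Neither type gains from mimicking the other.

Yes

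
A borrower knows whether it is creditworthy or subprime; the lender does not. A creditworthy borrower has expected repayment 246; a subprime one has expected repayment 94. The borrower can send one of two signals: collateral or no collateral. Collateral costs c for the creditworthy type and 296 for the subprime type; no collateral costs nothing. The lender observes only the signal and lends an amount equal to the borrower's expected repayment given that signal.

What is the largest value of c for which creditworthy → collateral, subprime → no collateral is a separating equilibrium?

Under separation: collateral → creditworthy (pays 246); no collateral → subprime (pays 94).
Subprime: 94 − 0 = 94 ≥ 246 − 296 = -50. Holds regardless of c. ✓
Creditworthy: 246 − c ≥ 94 − 0, so c ≤ 246 − 94 = 152.

152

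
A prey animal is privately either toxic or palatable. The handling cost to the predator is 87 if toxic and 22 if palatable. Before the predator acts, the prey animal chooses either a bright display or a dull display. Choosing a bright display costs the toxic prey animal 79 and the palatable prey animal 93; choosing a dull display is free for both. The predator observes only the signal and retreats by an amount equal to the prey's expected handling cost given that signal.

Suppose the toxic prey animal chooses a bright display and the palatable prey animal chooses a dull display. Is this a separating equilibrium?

No

If types separate, bright display earns payment 87 and dull display earns 22.
Toxic: bright display gives 87 − 79 = 8; dull display gives 22 − 0 = 22. Would deviate. ✗
Palatable: dull display gives 22 − 0 = 22; bright display gives 87 − 93 = -6. No deviation. ✓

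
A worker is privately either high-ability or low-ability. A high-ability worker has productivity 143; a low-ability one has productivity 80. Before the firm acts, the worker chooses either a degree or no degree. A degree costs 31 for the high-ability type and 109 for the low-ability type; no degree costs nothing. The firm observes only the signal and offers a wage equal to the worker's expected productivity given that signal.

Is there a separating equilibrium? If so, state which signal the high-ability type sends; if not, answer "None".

Try high-ability → degree, low-ability → no degree:
  Under separation the firm infers type exactly: degree → high-ability (pays 143), no degree → low-ability (pays 80).
  High-ability: degree gives 143 − 31 = 112; no degree gives 80 − 0 = 80. No deviation. ✓
  Low-ability: no degree gives 80 − 0 = 80; degree gives 143 − 109 = 34. No deviation. ✓
Both hold — the high-ability type sends degree.

degree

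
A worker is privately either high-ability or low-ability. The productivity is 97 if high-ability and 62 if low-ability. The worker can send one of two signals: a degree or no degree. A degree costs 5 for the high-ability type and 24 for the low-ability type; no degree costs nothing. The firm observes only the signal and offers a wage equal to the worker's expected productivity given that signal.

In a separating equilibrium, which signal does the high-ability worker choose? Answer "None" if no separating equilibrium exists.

Try high-ability → degree, low-ability → no degree:
  If types separate, degree earns payment 97 and no degree earns 62.
  High-ability: degree gives 97 − 5 = 92; no degree gives 62 − 0 = 62. No deviation. ✓
  Low-ability: no degree gives 62 − 0 = 62; degree gives 97 − 24 = 73. Would deviate. ✗
Try high-ability → no degree, low-ability → degree:
  If types separate, no degree earns payment 97 and degree earns 62.
  High-ability: no degree gives 97 − 0 = 97; degree gives 62 − 5 = 57. No deviation. ✓
  Low-ability: degree gives 62 − 24 = 38; no degree gives 97 − 0 = 97. Would deviate. ✗
Neither assignment is incentive-compatible.

None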